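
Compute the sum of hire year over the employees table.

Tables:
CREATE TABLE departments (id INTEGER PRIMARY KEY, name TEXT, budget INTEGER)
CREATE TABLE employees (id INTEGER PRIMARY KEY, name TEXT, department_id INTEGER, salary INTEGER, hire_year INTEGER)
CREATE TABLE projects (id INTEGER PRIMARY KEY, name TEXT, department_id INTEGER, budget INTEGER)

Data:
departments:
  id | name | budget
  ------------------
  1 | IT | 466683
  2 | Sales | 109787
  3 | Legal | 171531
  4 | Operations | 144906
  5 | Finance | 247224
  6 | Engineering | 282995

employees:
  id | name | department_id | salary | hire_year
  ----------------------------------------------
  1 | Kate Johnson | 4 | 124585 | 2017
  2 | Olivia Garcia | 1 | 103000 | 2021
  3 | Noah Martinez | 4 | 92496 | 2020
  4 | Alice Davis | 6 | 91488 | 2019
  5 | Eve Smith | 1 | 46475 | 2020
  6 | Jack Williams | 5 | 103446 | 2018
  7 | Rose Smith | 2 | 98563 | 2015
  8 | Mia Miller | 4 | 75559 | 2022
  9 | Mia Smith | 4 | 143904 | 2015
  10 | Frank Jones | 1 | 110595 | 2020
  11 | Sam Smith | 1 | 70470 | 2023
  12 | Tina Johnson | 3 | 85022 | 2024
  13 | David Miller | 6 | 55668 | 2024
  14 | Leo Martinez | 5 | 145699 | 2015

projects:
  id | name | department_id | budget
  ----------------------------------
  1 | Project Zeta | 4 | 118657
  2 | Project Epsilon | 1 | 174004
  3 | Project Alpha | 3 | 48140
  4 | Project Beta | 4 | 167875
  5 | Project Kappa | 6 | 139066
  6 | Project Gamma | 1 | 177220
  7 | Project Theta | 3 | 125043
SELECT SUM(hire_year) FROM employees

Execution result:
28273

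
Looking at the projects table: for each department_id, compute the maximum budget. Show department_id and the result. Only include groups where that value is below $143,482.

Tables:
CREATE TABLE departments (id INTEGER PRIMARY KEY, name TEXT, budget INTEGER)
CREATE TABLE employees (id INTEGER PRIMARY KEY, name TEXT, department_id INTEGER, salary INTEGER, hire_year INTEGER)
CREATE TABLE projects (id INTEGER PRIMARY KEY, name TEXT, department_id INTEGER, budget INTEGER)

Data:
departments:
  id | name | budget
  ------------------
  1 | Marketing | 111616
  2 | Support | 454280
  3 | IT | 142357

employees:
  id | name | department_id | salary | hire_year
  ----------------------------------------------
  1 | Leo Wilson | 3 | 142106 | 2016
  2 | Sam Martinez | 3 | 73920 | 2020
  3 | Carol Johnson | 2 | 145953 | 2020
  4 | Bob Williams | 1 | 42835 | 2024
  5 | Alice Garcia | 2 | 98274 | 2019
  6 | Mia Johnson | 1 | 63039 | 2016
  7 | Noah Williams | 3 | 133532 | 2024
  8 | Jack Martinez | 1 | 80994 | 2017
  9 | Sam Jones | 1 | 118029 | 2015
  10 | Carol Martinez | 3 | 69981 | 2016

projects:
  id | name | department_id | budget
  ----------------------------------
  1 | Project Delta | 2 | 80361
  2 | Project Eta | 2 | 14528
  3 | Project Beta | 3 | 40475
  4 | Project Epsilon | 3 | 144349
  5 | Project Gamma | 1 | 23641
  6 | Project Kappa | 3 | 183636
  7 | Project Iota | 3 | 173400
SELECT department_id, MAX(budget) AS max_budget FROM projects GROUP BY department_id HAVING MAX(budget) < 143482

Execution result:
department_id | max_budget
1 | 23641
2 | 80361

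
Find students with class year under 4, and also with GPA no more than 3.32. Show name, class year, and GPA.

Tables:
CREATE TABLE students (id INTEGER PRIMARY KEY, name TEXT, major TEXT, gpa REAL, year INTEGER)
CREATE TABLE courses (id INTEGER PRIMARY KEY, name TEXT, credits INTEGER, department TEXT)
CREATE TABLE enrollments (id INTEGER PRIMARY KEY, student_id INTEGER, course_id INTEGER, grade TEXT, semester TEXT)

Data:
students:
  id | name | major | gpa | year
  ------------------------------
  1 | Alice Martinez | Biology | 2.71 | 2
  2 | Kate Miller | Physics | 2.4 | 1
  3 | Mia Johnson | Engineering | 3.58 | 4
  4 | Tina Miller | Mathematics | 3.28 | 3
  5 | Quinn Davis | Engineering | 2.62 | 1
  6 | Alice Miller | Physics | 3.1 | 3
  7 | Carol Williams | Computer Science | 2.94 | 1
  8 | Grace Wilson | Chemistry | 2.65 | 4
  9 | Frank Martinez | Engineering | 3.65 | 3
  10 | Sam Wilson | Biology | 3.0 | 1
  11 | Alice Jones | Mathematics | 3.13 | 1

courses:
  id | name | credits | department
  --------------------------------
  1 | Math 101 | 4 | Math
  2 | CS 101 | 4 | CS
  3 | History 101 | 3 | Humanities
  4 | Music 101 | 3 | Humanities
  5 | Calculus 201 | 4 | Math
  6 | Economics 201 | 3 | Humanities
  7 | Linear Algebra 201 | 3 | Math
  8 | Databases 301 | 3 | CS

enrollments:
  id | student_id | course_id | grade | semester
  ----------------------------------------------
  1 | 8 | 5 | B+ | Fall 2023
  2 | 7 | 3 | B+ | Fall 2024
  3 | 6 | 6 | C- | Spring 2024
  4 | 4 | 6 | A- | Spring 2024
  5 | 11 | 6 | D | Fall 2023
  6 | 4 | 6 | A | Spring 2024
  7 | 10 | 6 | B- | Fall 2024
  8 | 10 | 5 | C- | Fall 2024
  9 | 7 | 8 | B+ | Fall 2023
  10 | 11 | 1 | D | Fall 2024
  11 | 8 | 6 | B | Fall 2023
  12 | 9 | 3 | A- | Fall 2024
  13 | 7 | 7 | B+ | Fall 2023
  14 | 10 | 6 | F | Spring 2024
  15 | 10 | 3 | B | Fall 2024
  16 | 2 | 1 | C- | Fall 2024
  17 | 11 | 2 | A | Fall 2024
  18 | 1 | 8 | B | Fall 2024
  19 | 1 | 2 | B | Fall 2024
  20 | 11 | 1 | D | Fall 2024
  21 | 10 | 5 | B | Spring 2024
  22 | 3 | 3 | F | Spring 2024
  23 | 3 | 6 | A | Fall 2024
SELECT name, year, gpa FROM students WHERE year < 4 AND gpa <= 3.32

Execution result:
name | year | gpa
Alice Martinez | 2 | 2.71
Kate Miller | 1 | 2.40
Tina Miller | 3 | 3.28
Quinn Davis | 1 | 2.62
Alice Miller | 3 | 3.10
Carol Williams | 1 | 2.94
Sam Wilson | 1 | 3.00
Alice Jones | 1 | 3.13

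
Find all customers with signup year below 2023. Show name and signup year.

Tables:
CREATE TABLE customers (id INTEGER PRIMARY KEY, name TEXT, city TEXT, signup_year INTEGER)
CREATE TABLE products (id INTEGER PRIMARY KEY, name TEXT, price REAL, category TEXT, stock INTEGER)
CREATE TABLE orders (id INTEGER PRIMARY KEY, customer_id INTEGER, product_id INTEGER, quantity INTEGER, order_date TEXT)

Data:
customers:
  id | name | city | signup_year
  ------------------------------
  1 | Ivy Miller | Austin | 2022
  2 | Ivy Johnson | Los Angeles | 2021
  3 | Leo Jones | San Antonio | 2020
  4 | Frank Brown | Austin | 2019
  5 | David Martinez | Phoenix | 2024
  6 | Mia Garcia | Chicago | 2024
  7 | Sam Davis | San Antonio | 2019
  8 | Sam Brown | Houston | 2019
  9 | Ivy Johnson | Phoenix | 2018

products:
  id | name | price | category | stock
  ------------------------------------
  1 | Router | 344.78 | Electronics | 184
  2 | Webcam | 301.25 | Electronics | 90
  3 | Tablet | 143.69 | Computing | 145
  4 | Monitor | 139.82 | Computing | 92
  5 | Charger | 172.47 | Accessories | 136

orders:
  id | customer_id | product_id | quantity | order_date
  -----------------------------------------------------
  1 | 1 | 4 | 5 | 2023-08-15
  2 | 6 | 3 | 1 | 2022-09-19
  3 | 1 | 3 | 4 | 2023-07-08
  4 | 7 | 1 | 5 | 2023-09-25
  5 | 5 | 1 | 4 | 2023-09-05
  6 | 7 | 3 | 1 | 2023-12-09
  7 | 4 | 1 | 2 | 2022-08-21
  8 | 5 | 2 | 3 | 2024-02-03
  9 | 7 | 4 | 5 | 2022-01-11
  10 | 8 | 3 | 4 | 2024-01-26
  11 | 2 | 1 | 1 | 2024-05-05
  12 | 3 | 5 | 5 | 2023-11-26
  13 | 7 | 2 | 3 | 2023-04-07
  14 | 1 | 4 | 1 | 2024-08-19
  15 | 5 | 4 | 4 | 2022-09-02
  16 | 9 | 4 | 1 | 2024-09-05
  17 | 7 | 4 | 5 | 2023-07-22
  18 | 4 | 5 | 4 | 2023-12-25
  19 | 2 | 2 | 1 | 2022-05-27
SELECT name, signup_year FROM customers WHERE signup_year < 2023

Execution result:
name | signup_year
Ivy Miller | 2022
Ivy Johnson | 2021
Leo Jones | 2020
Frank Brown | 2019
Sam Davis | 2019
Sam Brown | 2019
Ivy Johnson | 2018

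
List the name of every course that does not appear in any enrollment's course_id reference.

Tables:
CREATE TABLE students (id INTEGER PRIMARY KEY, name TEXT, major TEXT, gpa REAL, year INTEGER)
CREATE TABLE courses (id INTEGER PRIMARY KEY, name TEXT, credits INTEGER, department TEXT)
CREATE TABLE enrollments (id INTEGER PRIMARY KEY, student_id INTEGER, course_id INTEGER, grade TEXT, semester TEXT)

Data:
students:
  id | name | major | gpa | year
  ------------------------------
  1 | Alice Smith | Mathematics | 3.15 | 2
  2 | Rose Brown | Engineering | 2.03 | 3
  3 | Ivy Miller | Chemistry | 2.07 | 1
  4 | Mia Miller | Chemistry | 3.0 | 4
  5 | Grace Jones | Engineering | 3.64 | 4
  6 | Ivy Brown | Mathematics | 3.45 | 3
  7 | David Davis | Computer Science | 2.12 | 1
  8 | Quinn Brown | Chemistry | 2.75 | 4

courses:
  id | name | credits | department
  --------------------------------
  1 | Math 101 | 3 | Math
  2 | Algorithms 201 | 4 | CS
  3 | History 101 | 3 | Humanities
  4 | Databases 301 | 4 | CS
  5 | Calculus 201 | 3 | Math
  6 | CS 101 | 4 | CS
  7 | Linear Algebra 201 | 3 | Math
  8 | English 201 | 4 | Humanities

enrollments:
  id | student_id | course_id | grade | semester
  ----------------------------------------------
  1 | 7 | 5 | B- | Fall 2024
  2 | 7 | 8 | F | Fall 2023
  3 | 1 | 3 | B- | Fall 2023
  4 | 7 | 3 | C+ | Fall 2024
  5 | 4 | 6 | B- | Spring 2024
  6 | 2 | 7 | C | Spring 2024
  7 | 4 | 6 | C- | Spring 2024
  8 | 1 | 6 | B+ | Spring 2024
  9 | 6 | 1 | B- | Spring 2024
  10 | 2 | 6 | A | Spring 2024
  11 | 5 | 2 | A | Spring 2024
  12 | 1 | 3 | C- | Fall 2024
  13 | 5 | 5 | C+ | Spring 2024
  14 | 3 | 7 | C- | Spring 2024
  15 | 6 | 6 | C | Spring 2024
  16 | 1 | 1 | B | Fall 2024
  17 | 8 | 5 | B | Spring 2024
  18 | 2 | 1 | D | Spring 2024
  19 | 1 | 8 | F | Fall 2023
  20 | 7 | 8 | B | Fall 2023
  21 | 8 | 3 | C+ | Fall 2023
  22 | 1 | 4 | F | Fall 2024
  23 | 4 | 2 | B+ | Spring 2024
SELECT p.name FROM courses p LEFT JOIN enrollments c ON c.course_id = p.id WHERE c.id IS NULL

Execution result:
(no rows)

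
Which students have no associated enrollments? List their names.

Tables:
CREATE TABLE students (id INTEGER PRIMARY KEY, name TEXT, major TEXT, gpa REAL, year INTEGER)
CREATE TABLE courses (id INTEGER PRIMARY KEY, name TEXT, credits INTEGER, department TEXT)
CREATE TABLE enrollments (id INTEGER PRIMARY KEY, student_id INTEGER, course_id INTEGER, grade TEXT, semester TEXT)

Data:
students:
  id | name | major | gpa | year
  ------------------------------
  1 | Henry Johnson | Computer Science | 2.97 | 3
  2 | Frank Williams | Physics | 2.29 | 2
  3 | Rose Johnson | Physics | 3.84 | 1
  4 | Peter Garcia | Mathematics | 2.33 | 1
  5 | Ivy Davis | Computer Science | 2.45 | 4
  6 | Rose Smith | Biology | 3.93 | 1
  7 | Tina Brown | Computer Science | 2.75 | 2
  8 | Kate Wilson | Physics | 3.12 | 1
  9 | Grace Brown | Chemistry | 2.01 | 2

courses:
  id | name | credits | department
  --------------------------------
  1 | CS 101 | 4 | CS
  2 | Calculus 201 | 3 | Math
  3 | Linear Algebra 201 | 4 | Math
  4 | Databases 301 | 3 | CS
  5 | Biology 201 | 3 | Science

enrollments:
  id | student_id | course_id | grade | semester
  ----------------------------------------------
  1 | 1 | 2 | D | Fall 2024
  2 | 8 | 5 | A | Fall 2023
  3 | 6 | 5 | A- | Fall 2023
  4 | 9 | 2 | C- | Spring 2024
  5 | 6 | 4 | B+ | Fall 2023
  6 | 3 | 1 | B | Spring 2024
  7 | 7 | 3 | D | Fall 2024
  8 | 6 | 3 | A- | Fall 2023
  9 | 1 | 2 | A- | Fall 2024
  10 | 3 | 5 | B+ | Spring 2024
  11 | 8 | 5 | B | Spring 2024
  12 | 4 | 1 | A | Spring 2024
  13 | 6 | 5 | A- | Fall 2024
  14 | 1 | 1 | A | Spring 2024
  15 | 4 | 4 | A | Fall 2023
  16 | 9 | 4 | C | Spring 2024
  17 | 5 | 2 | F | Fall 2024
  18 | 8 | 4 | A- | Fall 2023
SELECT p.name FROM students p LEFT JOIN enrollments c ON c.student_id = p.id WHERE c.id IS NULL

Execution result:
Frank Williams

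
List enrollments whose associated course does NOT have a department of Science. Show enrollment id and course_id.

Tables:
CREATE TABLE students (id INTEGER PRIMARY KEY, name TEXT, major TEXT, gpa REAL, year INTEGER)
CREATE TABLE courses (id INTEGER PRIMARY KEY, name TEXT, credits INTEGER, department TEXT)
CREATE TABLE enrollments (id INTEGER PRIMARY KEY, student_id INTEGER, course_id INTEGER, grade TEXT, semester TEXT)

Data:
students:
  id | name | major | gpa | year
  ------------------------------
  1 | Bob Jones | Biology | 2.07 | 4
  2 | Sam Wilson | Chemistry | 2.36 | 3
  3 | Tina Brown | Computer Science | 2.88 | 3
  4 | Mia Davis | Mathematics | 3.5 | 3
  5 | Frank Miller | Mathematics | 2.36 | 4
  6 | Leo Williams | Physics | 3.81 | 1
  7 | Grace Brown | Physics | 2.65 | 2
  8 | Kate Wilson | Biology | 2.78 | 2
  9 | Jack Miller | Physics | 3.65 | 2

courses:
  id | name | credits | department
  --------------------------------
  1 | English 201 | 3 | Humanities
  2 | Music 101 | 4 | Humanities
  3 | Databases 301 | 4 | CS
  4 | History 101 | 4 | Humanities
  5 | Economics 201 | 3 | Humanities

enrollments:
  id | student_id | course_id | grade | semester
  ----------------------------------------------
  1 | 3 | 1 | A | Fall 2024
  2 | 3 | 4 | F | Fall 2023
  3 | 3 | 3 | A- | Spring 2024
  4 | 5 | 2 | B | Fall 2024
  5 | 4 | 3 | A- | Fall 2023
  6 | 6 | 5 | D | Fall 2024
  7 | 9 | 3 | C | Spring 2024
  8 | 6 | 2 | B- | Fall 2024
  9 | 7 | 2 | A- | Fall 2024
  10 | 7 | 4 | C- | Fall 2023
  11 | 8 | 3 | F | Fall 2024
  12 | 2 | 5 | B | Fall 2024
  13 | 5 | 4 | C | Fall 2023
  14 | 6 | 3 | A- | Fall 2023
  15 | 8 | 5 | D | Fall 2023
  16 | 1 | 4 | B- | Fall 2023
SELECT id, course_id FROM enrollments WHERE course_id NOT IN (SELECT id FROM courses WHERE department = 'Science')

Execution result:
id | course_id
1 | 1
2 | 4
3 | 3
4 | 2
5 | 3
6 | 5
7 | 3
8 | 2
9 | 2
10 | 4
11 | 3
12 | 5
13 | 4
14 | 3
15 | 5
16 | 4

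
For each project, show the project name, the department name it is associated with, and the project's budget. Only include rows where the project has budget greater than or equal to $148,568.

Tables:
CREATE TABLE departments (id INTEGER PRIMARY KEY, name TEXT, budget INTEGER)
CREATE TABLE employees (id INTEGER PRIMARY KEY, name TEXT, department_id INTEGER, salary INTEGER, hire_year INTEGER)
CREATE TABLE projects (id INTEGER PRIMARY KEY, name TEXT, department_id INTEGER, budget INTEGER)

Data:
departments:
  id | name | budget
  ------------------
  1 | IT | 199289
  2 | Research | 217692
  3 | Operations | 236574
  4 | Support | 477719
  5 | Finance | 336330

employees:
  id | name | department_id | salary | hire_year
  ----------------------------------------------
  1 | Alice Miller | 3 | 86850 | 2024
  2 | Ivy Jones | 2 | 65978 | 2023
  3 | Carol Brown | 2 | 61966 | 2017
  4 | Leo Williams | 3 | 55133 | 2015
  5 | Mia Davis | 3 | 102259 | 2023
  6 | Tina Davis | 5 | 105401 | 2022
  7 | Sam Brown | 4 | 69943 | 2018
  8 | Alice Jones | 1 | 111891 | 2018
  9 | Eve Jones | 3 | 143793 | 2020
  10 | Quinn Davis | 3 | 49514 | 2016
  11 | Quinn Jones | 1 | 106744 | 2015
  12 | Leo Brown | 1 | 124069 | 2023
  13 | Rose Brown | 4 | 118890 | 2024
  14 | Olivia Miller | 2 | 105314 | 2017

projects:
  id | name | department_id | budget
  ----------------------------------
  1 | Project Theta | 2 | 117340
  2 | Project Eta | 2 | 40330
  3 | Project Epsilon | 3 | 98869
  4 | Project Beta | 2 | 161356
SELECT c.name, p.name AS department, c.budget FROM projects c JOIN departments p ON c.department_id = p.id WHERE c.budget >= 148568

Execution result:
name | department | budget
Project Beta | Research | 161356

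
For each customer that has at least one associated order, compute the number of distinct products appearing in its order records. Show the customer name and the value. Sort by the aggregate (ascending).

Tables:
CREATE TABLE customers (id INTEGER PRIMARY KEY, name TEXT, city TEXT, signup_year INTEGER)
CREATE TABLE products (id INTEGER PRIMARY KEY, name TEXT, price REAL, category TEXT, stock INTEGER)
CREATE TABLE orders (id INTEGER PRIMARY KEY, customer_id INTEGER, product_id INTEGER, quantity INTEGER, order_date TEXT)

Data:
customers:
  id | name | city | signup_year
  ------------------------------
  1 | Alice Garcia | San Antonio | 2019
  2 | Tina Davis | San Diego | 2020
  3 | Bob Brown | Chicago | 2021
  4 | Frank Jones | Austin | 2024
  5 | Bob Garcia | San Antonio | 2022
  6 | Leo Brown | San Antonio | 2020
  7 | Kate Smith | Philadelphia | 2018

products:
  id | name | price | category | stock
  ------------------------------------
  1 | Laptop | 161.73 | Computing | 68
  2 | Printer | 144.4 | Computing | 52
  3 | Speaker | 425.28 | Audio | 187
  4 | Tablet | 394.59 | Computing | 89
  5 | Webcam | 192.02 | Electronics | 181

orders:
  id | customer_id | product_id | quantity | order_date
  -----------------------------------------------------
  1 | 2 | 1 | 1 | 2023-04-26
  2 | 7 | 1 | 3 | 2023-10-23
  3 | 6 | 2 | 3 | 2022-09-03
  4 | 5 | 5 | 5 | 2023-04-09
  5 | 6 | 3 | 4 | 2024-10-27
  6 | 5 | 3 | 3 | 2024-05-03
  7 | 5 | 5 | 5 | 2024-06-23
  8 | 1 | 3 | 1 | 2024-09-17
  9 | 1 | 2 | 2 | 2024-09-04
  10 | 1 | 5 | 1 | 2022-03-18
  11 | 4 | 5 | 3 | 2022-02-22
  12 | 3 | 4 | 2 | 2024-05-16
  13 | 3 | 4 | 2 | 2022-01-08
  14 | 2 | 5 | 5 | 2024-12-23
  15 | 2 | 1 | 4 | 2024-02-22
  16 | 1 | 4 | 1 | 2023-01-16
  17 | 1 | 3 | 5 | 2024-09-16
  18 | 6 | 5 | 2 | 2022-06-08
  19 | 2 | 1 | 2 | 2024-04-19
SELECT p.name, COUNT(DISTINCT c.product_id) AS distinct_product_count FROM orders c JOIN customers p ON c.customer_id = p.id GROUP BY p.id, p.name ORDER BY distinct_product_count ASC

Execution result:
name | distinct_product_count
Bob Brown | 1
Frank Jones | 1
Kate Smith | 1
Tina Davis | 2
Bob Garcia | 2
Leo Brown | 3
Alice Garcia | 4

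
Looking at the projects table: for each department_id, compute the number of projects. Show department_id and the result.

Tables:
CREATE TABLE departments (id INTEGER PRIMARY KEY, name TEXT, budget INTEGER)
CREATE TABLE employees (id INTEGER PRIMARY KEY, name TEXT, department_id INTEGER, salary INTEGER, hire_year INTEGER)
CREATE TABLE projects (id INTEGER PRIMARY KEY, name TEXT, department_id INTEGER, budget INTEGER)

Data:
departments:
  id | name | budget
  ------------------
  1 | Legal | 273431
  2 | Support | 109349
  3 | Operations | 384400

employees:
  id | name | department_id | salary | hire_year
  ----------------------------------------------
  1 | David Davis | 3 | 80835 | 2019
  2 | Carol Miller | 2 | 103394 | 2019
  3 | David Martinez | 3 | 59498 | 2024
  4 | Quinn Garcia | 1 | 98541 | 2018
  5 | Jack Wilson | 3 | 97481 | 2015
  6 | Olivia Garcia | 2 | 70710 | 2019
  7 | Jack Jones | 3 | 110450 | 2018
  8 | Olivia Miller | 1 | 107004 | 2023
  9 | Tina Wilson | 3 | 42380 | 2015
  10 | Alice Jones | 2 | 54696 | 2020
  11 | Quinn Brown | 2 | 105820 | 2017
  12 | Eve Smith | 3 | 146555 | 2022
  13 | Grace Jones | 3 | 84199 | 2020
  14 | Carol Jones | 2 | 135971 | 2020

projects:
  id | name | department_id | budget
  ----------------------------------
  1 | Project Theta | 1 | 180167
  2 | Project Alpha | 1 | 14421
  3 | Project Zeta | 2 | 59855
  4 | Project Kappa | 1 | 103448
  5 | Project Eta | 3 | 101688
SELECT department_id, COUNT(*) AS n FROM projects GROUP BY department_id

Execution result:
department_id | n
1 | 3
2 | 1
3 | 1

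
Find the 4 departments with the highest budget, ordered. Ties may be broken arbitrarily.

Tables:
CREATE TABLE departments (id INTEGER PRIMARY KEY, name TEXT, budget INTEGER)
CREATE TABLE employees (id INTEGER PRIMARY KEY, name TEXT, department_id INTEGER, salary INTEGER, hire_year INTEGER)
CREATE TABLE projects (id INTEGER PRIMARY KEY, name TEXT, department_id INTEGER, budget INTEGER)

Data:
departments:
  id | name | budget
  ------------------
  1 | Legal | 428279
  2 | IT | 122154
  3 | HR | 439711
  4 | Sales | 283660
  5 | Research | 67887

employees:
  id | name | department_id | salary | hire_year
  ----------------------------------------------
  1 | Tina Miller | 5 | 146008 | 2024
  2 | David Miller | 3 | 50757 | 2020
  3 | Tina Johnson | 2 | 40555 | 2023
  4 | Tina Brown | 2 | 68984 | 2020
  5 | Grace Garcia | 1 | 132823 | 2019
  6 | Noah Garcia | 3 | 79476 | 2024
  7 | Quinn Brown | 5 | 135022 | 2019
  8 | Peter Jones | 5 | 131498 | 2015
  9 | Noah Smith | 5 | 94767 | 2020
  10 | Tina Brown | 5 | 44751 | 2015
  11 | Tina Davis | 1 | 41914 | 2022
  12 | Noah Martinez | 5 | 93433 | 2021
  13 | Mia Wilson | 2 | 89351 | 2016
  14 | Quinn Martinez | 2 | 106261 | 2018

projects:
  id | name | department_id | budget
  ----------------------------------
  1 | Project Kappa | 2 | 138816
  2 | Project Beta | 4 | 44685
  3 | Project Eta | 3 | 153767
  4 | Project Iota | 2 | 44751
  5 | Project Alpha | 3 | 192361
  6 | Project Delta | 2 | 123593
SELECT name, budget FROM departments ORDER BY budget DESC LIMIT 4

Execution result:
name | budget
HR | 439711
Legal | 428279
Sales | 283660
IT | 122154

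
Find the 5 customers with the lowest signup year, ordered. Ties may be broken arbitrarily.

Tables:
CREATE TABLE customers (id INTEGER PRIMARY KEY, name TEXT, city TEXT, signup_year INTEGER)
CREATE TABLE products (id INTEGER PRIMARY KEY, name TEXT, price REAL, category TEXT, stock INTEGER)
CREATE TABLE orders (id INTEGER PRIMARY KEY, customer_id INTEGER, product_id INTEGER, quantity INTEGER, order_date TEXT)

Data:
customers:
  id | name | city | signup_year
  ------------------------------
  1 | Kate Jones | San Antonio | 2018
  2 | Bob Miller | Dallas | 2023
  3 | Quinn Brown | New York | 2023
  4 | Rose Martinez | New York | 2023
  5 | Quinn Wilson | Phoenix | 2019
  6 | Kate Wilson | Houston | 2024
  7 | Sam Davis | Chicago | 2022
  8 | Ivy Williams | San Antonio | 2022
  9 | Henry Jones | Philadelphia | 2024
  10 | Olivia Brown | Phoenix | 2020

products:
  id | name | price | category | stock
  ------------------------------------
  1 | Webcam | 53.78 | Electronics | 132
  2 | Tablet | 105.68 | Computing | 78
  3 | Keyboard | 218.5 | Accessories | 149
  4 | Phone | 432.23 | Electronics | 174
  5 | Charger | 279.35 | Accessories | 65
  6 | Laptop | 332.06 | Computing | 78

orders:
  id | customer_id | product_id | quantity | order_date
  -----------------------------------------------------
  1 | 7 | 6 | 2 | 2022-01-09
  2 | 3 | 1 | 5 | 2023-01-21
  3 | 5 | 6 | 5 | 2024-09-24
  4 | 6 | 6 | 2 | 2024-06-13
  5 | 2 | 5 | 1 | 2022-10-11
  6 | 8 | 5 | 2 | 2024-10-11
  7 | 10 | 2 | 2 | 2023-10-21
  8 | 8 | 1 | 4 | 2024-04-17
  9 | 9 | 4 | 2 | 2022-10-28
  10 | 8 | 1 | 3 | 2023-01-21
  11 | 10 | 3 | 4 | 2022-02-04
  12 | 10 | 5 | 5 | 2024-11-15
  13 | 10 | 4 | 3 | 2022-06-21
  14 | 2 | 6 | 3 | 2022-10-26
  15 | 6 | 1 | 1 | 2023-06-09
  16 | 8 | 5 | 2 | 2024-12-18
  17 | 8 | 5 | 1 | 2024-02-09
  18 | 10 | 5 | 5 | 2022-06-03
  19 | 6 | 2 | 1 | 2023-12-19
SELECT name, signup_year FROM customers ORDER BY signup_year ASC LIMIT 5

Execution result:
name | signup_year
Kate Jones | 2018
Quinn Wilson | 2019
Olivia Brown | 2020
Sam Davis | 2022
Ivy Williams | 2022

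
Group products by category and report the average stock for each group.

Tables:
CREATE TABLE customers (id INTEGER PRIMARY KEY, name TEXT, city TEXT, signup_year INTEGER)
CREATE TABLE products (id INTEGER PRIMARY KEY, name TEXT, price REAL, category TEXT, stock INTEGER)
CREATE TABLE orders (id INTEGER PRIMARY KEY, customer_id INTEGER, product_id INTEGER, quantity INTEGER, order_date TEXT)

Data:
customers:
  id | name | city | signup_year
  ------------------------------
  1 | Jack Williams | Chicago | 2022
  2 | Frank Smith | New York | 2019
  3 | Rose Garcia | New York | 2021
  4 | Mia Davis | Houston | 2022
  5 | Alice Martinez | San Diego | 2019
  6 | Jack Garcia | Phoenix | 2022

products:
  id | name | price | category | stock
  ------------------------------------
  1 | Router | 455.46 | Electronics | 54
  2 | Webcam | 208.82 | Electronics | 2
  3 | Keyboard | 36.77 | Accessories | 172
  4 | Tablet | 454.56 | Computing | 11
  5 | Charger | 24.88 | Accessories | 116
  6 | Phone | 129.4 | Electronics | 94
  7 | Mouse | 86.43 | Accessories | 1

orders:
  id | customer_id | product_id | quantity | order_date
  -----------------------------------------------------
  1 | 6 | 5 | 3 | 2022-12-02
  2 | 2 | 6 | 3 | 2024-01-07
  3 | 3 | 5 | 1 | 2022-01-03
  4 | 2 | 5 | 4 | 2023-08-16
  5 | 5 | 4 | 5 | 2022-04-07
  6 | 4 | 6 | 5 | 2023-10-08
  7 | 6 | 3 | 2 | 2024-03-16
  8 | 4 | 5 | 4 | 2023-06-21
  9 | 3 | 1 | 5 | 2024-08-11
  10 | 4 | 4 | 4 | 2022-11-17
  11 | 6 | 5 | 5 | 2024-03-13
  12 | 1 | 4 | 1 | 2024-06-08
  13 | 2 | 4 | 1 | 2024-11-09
SELECT category, AVG(stock) AS avg_stock FROM products GROUP BY category

Execution result:
category | avg_stock
Accessories | 96.33
Computing | 11.00
Electronics | 50.00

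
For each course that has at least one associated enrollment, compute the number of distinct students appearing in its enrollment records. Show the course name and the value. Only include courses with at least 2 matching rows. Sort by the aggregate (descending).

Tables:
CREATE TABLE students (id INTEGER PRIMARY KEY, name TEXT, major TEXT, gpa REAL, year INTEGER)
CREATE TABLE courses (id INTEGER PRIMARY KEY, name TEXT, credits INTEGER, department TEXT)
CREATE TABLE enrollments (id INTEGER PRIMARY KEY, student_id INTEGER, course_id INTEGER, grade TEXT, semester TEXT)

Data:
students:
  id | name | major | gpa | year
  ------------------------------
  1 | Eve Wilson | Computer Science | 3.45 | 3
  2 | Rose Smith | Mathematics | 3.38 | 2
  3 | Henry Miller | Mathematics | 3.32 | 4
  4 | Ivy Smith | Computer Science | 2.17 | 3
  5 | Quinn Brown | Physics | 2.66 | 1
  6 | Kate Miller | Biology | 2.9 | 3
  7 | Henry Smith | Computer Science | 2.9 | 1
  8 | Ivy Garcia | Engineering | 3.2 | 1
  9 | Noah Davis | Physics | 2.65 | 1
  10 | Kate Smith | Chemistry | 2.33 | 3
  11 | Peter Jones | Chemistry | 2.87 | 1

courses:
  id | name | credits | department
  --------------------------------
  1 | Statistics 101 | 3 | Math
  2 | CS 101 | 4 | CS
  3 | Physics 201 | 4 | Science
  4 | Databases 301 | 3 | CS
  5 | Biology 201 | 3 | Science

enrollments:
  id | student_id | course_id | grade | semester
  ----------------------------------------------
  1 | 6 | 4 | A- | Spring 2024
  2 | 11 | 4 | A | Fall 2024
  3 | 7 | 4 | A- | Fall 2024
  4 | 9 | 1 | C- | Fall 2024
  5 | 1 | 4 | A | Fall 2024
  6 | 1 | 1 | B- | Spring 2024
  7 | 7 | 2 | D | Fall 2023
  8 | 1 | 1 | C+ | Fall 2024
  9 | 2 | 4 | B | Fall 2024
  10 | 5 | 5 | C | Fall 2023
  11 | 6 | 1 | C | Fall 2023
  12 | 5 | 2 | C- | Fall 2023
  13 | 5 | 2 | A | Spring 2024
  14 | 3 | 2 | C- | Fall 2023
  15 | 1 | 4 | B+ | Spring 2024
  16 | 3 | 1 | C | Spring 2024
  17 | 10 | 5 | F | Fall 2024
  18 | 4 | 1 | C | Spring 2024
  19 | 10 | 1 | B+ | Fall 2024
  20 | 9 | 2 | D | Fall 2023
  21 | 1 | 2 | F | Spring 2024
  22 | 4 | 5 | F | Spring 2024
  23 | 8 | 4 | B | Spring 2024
SELECT p.name, COUNT(DISTINCT c.student_id) AS distinct_student_count FROM enrollments c JOIN courses p ON c.course_id = p.id GROUP BY p.id, p.name HAVING COUNT(*) >= 2 ORDER BY distinct_student_count DESC

Execution result:
name | distinct_student_count
Statistics 101 | 6
Databases 301 | 6
CS 101 | 5
Biology 201 | 3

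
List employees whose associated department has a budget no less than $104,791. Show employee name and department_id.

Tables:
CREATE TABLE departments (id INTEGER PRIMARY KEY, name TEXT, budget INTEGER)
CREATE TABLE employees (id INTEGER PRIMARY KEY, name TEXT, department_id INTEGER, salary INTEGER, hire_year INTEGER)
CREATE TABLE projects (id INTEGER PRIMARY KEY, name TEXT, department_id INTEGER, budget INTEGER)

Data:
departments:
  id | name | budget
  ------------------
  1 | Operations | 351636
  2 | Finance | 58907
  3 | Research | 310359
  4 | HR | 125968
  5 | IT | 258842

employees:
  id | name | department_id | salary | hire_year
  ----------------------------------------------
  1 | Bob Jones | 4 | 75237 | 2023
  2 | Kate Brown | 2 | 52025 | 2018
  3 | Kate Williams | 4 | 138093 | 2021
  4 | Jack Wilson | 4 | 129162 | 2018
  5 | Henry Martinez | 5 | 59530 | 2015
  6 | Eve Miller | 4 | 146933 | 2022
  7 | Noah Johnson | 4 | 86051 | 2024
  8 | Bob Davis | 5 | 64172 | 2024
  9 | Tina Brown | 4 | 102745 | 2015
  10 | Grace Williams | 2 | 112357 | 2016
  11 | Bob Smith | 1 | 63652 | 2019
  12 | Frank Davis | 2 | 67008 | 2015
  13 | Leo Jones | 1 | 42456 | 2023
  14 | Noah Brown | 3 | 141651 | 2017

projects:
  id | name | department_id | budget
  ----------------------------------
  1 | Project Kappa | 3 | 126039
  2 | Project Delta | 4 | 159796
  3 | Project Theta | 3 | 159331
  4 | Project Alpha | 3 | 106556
SELECT name, department_id FROM employees WHERE department_id IN (SELECT id FROM departments WHERE budget >= 104791)

Execution result:
name | department_id
Bob Jones | 4
Kate Williams | 4
Jack Wilson | 4
Henry Martinez | 5
Eve Miller | 4
Noah Johnson | 4
Bob Davis | 5
Tina Brown | 4
Bob Smith | 1
Leo Jones | 1
Noah Brown | 3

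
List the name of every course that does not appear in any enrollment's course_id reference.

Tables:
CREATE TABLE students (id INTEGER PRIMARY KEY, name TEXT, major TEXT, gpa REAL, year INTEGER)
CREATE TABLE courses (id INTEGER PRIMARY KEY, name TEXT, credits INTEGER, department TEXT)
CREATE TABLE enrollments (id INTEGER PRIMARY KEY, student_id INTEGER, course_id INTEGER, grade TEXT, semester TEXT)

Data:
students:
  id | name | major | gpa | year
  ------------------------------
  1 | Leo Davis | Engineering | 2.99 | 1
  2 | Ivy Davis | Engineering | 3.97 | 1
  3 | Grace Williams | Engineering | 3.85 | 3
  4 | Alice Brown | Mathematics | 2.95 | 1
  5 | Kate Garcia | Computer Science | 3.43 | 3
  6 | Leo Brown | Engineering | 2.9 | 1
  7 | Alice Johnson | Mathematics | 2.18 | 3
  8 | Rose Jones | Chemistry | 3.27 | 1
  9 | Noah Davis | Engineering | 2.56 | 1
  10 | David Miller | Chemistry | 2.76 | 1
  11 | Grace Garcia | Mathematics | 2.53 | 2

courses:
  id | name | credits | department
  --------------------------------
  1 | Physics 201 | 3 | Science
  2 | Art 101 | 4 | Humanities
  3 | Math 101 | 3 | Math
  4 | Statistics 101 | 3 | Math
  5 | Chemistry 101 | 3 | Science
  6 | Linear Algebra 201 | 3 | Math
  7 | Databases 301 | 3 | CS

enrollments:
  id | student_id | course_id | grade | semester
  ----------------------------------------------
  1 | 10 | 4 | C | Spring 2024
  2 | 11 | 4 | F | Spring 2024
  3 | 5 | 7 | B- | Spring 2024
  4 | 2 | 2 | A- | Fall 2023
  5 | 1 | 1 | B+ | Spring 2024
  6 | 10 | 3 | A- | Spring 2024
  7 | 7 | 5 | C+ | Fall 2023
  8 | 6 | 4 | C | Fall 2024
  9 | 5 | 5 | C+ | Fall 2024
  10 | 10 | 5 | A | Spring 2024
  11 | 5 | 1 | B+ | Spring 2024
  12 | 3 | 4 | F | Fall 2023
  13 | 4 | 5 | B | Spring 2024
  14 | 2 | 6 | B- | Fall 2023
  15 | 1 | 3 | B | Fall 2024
SELECT p.name FROM courses p LEFT JOIN enrollments c ON c.course_id = p.id WHERE c.id IS NULL

Execution result:
(no rows)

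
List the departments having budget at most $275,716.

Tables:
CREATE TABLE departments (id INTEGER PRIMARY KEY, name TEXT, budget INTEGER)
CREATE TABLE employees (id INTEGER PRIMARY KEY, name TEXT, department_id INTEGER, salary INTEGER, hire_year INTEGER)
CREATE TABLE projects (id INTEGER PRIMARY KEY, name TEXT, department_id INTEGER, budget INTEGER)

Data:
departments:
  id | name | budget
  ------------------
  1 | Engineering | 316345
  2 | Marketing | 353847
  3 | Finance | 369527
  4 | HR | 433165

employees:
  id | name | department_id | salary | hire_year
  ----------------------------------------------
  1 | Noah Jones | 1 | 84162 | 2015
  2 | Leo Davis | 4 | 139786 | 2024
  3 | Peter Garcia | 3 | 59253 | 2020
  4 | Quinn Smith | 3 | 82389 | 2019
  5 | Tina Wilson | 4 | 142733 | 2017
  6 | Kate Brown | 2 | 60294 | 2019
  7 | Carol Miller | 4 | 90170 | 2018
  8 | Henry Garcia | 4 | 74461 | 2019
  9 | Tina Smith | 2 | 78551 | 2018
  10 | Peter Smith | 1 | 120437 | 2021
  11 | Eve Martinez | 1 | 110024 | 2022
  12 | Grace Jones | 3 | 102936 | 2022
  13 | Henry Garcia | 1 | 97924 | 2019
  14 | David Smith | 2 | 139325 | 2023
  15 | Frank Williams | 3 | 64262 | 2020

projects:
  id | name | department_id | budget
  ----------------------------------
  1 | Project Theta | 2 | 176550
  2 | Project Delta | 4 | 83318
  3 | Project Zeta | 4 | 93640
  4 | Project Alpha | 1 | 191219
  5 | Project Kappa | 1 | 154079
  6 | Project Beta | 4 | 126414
SELECT name, budget FROM departments WHERE budget <= 275716

Execution result:
(no rows)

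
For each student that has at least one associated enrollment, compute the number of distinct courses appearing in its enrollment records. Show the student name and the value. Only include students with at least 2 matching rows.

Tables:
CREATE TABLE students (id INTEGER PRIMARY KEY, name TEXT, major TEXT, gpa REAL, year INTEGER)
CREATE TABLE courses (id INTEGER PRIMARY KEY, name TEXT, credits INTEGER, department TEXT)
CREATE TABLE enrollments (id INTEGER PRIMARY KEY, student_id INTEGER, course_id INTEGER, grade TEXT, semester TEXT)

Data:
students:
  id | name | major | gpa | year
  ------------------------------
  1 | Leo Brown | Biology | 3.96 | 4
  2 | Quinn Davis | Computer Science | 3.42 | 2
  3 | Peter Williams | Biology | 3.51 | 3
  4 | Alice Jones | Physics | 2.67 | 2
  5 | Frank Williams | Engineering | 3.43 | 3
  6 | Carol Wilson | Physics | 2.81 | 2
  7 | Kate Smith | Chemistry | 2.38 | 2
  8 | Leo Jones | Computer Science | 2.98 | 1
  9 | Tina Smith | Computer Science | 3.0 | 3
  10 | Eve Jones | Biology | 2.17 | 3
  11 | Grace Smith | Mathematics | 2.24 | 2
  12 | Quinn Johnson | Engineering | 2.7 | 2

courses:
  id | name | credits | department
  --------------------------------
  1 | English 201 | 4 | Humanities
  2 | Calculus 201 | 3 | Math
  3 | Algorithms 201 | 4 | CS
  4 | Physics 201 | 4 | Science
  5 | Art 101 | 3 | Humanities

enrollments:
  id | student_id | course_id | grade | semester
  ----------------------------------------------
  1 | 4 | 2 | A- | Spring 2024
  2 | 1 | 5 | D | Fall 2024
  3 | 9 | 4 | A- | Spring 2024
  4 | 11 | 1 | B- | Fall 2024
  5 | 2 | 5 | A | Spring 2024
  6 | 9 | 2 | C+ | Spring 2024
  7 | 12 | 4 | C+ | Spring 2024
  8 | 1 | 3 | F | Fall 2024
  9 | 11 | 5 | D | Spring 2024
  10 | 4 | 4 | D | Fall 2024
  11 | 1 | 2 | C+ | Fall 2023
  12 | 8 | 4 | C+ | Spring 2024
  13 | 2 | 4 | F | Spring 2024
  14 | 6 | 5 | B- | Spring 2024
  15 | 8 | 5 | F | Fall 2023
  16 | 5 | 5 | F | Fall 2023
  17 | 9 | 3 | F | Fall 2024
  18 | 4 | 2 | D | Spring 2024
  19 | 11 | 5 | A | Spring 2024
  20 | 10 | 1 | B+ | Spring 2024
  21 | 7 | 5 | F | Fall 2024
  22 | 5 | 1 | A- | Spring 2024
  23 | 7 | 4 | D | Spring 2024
SELECT p.name, COUNT(DISTINCT c.course_id) AS distinct_course_count FROM enrollments c JOIN students p ON c.student_id = p.id GROUP BY p.id, p.name HAVING COUNT(*) >= 2

Execution result:
name | distinct_course_count
Leo Brown | 3
Quinn Davis | 2
Alice Jones | 2
Frank Williams | 2
Kate Smith | 2
Leo Jones | 2
Tina Smith | 3
Grace Smith | 2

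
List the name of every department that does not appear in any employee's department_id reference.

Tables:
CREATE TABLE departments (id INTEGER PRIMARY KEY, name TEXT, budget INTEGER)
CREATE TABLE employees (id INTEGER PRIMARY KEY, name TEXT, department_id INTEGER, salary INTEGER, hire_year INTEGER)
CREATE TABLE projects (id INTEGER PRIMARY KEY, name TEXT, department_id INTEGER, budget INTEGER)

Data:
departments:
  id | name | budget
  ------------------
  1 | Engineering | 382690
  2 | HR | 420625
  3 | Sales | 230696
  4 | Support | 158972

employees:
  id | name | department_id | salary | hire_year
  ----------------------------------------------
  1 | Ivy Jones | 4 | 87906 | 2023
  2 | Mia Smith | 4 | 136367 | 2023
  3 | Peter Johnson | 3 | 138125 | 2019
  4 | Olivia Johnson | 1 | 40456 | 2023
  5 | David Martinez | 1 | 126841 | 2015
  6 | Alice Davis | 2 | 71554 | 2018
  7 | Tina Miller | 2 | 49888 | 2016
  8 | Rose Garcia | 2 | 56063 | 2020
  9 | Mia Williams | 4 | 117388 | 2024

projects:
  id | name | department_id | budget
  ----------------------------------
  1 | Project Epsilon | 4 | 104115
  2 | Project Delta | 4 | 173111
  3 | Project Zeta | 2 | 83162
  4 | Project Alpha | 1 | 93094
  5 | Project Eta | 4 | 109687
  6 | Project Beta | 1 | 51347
SELECT p.name FROM departments p LEFT JOIN employees c ON c.department_id = p.id WHERE c.id IS NULL

Execution result:
(no rows)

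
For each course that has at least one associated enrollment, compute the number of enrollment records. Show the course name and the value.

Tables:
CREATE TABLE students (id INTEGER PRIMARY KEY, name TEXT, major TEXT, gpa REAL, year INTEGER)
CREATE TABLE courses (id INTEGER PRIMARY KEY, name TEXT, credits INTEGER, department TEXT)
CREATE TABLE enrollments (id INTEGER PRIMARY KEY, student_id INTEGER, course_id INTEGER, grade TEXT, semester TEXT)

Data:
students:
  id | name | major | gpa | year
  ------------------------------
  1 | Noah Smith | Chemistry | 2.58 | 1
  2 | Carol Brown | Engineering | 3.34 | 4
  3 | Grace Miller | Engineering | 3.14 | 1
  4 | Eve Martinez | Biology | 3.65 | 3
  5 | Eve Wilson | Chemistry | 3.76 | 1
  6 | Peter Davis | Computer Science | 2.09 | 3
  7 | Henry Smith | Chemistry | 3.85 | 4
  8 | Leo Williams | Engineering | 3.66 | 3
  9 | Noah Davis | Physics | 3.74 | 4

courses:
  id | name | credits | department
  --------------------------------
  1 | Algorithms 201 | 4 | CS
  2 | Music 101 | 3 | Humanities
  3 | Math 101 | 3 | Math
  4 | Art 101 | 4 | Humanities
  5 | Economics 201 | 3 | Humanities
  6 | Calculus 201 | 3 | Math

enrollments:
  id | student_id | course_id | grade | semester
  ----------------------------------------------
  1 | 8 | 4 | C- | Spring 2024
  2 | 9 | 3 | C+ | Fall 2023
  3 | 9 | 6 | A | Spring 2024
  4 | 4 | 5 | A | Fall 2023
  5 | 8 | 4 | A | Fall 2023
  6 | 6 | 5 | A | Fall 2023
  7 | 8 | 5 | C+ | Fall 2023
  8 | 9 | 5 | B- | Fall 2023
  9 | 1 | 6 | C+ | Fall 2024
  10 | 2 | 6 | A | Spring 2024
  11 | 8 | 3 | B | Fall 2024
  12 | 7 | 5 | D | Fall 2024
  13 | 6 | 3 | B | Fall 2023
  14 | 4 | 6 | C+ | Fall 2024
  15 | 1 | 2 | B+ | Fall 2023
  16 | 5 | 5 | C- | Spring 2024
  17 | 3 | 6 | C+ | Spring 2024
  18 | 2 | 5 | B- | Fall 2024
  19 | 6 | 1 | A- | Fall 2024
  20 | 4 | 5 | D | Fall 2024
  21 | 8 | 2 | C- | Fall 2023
SELECT p.name, COUNT(*) AS n FROM enrollments c JOIN courses p ON c.course_id = p.id GROUP BY p.id, p.name

Execution result:
name | n
Algorithms 201 | 1
Music 101 | 2
Math 101 | 3
Art 101 | 2
Economics 201 | 8
Calculus 201 | 5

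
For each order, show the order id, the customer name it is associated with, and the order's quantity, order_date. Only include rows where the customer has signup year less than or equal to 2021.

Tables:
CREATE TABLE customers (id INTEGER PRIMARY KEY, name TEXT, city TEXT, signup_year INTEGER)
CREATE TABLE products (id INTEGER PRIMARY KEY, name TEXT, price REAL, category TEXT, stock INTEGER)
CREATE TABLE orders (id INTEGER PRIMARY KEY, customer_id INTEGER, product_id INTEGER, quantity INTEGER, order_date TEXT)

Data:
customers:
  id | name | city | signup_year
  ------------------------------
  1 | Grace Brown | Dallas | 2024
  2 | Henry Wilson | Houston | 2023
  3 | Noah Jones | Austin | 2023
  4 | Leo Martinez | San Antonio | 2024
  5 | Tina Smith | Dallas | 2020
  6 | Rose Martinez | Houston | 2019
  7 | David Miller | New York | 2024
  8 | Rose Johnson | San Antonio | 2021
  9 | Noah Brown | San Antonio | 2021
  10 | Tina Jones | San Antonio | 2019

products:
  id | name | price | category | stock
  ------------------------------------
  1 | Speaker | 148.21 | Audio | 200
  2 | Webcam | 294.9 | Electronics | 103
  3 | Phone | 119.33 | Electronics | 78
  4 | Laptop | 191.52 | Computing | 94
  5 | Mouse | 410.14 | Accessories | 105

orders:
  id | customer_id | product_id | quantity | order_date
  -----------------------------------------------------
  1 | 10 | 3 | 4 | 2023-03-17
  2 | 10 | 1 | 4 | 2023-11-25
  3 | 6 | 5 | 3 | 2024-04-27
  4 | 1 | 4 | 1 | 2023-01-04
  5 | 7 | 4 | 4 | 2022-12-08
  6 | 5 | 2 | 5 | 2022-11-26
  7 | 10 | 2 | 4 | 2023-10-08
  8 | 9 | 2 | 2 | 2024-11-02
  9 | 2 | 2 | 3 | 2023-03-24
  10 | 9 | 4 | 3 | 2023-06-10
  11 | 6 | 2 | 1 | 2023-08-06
SELECT c.id, p.name AS customer, c.quantity, c.order_date FROM orders c JOIN customers p ON c.customer_id = p.id WHERE p.signup_year <= 2021

Execution result:
id | customer | quantity | order_date
1 | Tina Jones | 4 | 2023-03-17
2 | Tina Jones | 4 | 2023-11-25
3 | Rose Martinez | 3 | 2024-04-27
6 | Tina Smith | 5 | 2022-11-26
7 | Tina Jones | 4 | 2023-10-08
8 | Noah Brown | 2 | 2024-11-02
10 | Noah Brown | 3 | 2023-06-10
11 | Rose Martinez | 1 | 2023-08-06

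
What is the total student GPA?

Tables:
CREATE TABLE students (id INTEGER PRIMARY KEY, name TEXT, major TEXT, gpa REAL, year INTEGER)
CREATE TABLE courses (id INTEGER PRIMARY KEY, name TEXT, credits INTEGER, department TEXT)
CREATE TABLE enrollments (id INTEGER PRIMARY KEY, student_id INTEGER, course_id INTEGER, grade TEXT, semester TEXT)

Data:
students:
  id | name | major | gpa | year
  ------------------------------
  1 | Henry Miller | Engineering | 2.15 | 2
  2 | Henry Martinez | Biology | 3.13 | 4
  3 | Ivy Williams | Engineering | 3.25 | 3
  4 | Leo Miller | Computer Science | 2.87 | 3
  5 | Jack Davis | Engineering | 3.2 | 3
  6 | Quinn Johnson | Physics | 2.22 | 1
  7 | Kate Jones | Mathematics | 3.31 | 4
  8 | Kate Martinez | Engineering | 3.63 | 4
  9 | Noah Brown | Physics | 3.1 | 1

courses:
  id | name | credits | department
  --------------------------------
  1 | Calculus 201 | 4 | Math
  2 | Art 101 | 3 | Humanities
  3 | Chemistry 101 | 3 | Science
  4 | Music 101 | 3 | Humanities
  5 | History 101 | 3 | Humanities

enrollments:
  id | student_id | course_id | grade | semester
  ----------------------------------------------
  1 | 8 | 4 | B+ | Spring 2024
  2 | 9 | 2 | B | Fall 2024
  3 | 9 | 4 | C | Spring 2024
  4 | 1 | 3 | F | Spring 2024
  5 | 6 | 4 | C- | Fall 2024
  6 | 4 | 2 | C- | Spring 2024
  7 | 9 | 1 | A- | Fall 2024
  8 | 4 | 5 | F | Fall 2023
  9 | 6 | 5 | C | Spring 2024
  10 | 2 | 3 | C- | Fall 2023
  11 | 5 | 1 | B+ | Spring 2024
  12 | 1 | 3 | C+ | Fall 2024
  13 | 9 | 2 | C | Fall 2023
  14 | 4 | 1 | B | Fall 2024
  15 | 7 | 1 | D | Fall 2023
SELECT SUM(gpa) FROM students

Execution result:
26.86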